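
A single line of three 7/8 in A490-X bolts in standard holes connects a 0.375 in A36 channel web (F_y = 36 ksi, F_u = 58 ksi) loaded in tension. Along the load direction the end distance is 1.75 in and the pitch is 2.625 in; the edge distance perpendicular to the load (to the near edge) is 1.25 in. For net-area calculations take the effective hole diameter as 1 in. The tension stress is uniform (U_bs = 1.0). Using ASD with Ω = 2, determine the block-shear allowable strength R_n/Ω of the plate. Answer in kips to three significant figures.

Shear plane L_v = 1.75 + 2·2.625 = 7 in; A_gv = 7 × 0.375 = 2.625 in².
A_nv = (7 − 2.5·1) × 0.375 = 1.688 in².
A_nt = (1.25 − 0.5·1) × 0.375 = 0.2812 in².
0.6 F_u A_nv = 58.72 kips; 0.6 F_y A_gv = 56.7 kips → shear yielding governs the shear term.
R_n = 56.7 + 1.0 × 58 × 0.2812 = 73.01 kips.
Allowable strength R_n/Ω = 73.01 / 2 = 36.5 kips.

36.5 kips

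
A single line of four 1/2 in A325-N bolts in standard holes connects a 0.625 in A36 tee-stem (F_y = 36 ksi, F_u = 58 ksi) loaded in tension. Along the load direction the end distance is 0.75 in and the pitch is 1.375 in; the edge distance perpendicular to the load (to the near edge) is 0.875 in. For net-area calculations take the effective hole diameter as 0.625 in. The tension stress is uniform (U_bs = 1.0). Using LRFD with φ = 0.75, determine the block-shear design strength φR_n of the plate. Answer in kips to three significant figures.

Shear plane L_v = 0.75 + 3·1.375 = 4.875 in; A_gv = 4.875 × 0.625 = 3.047 in².
A_nv = (4.875 − 3.5·0.625) × 0.625 = 1.68 in².
A_nt = (0.875 − 0.5·0.625) × 0.625 = 0.3516 in².
0.6 F_u A_nv = 58.45 kips; 0.6 F_y A_gv = 65.81 kips → shear rupture governs the shear term.
R_n = 58.45 + 1.0 × 58 × 0.3516 = 78.84 kips.
Design strength φR_n = 0.75 × 78.84 = 59.1 kips.

59.1 kips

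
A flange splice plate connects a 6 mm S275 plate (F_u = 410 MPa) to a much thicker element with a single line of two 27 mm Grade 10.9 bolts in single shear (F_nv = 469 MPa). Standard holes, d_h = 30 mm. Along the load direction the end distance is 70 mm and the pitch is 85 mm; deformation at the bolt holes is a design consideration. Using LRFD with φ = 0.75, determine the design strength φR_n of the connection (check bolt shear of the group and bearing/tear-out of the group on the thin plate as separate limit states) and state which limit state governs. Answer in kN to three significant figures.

239 kN (bearing governs)

Bolt shear: A_b = π·27²/4 = 572.6 mm²; R_n = 469 × 572.6 × 2 × 1 / 1000 = 537.1 kN → 0.75 × 537.1 = 403 kN.
Bearing (1.2 l_c t F_u ≤ 2.4 d t F_u): upper limit = 2.4·27·6·410 / 1000 = 159.4 kN.
  Edge l_c = 70 − 30/2 = 55 → r_n = 159.4 kN; interior l_c = 85 − 30 = 55 → r_n = 159.4 kN.
  R_n,bearing = 1·159.4 + 1·159.4 = 318.8 kN → 0.75 × 318.8 = 239 kN.
Bearing governs: 239 kN.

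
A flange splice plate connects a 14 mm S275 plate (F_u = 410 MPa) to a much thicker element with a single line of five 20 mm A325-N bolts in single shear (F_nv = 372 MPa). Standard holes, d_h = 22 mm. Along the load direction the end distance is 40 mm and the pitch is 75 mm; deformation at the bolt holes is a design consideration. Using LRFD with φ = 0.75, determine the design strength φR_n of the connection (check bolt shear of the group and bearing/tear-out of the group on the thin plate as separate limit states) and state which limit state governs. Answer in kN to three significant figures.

438 kN (bolt shear governs)

Bolt shear: A_b = π·20²/4 = 314.2 mm²; R_n = 372 × 314.2 × 5 × 1 / 1000 = 584.3 kN → 0.75 × 584.3 = 438 kN.
Bearing (1.2 l_c t F_u ≤ 2.4 d t F_u): upper limit = 2.4·20·14·410 / 1000 = 275.5 kN.
  Edge l_c = 40 − 22/2 = 29 → r_n = 199.8 kN; interior l_c = 75 − 22 = 53 → r_n = 275.5 kN.
  R_n,bearing = 1·199.8 + 4·275.5 = 1302 kN → 0.75 × 1302 = 976 kN.
Bolt shear governs: 438 kN.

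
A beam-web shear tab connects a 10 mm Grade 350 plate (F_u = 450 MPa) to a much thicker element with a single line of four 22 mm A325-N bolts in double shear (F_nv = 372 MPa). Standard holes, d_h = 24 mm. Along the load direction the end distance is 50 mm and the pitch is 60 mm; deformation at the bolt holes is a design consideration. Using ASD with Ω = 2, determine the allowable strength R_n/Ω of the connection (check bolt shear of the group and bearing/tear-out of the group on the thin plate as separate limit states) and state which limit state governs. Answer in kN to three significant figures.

Bolt shear: A_b = π·22²/4 = 380.1 mm²; R_n = 372 × 380.1 × 4 × 2 / 1000 = 1131 kN → 1131 / 2 = 566 kN.
Bearing (1.2 l_c t F_u ≤ 2.4 d t F_u): upper limit = 2.4·22·10·450 / 1000 = 237.6 kN.
  Edge l_c = 50 − 24/2 = 38 → r_n = 205.2 kN; interior l_c = 60 − 24 = 36 → r_n = 194.4 kN.
  R_n,bearing = 1·205.2 + 3·194.4 = 788.4 kN → 788.4 / 2 = 394 kN.
Bearing governs: 394 kN.

394 kN (bearing governs)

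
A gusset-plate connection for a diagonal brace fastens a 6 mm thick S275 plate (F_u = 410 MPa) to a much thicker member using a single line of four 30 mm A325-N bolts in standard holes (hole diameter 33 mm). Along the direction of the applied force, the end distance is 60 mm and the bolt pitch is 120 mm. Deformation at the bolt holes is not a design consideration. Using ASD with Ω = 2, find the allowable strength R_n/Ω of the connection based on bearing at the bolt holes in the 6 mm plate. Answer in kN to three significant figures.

Per bolt r_n = 1.5 l_c t F_u ≤ 3.0 d t F_u; upper limit = 3.0 × 30 × 6 × 410 / 1000 = 221.4 kN.
Edge bolt: l_c = 60 − 33/2 = 43.5 mm → 1.5 × 43.5 × 6 × 410 / 1000 = 160.5 → r_n = 160.5 kN.
Interior bolts: l_c = 120 − 33 = 87 mm → 1.5 × 87 × 6 × 410 / 1000 = 321 → r_n = 221.4 kN.
R_n = 1 × 160.5 + 3 × 221.4 = 824.7 kN.
Allowable strength R_n/Ω = 824.7 / 2 = 412 kN.

412 kN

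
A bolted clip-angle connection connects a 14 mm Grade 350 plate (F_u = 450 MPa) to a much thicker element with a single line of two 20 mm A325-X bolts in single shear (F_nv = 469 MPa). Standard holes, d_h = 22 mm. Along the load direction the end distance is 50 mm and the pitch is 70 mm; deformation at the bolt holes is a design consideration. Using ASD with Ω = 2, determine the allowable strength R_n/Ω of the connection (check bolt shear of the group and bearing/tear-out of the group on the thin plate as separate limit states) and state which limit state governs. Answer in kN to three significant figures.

147 kN (bolt shear governs)

Bolt shear: A_b = π·20²/4 = 314.2 mm²; R_n = 469 × 314.2 × 2 × 1 / 1000 = 294.7 kN → 294.7 / 2 = 147 kN.
Bearing (1.2 l_c t F_u ≤ 2.4 d t F_u): upper limit = 2.4·20·14·450 / 1000 = 302.4 kN.
  Edge l_c = 50 − 22/2 = 39 → r_n = 294.8 kN; interior l_c = 70 − 22 = 48 → r_n = 302.4 kN.
  R_n,bearing = 1·294.8 + 1·302.4 = 597.2 kN → 597.2 / 2 = 299 kN.
Bolt shear governs: 147 kN.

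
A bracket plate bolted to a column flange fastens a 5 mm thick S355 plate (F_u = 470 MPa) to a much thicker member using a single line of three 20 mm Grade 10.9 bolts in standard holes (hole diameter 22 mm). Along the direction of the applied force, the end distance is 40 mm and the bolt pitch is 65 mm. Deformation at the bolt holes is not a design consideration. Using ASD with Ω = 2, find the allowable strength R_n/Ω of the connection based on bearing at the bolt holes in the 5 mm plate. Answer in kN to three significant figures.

Per bolt r_n = 1.5 l_c t F_u ≤ 3.0 d t F_u; upper limit = 3.0 × 20 × 5 × 470 / 1000 = 141 kN.
Edge bolt: l_c = 40 − 22/2 = 29 mm → 1.5 × 29 × 5 × 470 / 1000 = 102.2 → r_n = 102.2 kN.
Interior bolts: l_c = 65 − 22 = 43 mm → 1.5 × 43 × 5 × 470 / 1000 = 151.6 → r_n = 141 kN.
R_n = 1 × 102.2 + 2 × 141 = 384.2 kN.
Allowable strength R_n/Ω = 384.2 / 2 = 192 kN.

192 kN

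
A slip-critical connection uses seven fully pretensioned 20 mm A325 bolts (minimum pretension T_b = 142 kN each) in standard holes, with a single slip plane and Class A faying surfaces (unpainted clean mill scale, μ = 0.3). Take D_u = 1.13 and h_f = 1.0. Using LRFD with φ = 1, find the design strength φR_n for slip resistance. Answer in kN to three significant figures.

337 kN

R_n = μ · D_u · h_f · T_b · n_s · n_b = 0.3 × 1.13 × 1.0 × 142 × 1 × 7 = 337 kN.
Design strength φR_n = 1 × 337 = 337 kN.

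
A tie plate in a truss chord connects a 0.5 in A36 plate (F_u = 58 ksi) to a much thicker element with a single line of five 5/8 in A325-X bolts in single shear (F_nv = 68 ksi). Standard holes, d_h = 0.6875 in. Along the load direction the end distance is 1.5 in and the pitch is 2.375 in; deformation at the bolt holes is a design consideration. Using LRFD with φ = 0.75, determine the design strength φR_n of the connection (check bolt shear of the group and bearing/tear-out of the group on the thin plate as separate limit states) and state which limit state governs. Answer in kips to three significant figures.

Bolt shear: A_b = π·0.625²/4 = 0.3068 in²; R_n = 68 × 0.3068 × 5 × 1 = 104.3 kips → 0.75 × 104.3 = 78.2 kips.
Bearing (1.2 l_c t F_u ≤ 2.4 d t F_u): upper limit = 2.4·0.625·0.5·58 = 43.5 kips.
  Edge l_c = 1.5 − 0.6875/2 = 1.156 → r_n = 40.24 kips; interior l_c = 2.375 − 0.6875 = 1.688 → r_n = 43.5 kips.
  R_n,bearing = 1·40.24 + 4·43.5 = 214.2 kips → 0.75 × 214.2 = 161 kips.
Bolt shear governs: 78.2 kips.

78.2 kips (bolt shear governs)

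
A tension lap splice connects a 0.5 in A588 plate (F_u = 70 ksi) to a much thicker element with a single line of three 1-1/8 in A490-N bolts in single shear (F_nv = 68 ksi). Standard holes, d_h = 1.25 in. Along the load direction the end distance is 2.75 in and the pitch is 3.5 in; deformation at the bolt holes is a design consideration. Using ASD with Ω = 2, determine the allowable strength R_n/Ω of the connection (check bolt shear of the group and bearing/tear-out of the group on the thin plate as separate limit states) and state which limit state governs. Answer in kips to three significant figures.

Bolt shear: A_b = π·1.125²/4 = 0.994 in²; R_n = 68 × 0.994 × 3 × 1 = 202.8 kips → 202.8 / 2 = 101 kips.
Bearing (1.2 l_c t F_u ≤ 2.4 d t F_u): upper limit = 2.4·1.125·0.5·70 = 94.5 kips.
  Edge l_c = 2.75 − 1.25/2 = 2.125 → r_n = 89.25 kips; interior l_c = 3.5 − 1.25 = 2.25 → r_n = 94.5 kips.
  R_n,bearing = 1·89.25 + 2·94.5 = 278.2 kips → 278.2 / 2 = 139 kips.
Bolt shear governs: 101 kips.

101 kips (bolt shear governs)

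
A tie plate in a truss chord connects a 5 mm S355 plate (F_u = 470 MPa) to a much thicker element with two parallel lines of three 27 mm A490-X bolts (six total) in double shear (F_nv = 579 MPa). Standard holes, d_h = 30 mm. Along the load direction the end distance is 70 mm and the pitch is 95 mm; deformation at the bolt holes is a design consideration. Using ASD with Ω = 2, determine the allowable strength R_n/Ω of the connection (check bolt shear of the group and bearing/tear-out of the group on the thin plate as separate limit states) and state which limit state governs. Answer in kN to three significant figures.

Bolt shear: A_b = π·27²/4 = 572.6 mm²; R_n = 579 × 572.6 × 6 × 2 / 1000 = 3978 kN → 3978 / 2 = 1990 kN.
Bearing (1.2 l_c t F_u ≤ 2.4 d t F_u): upper limit = 2.4·27·5·470 / 1000 = 152.3 kN.
  Edge l_c = 70 − 30/2 = 55 → r_n = 152.3 kN; interior l_c = 95 − 30 = 65 → r_n = 152.3 kN.
  R_n,bearing = 2·152.3 + 4·152.3 = 913.7 kN → 913.7 / 2 = 457 kN.
Bearing governs: 457 kN.

457 kN (bearing governs)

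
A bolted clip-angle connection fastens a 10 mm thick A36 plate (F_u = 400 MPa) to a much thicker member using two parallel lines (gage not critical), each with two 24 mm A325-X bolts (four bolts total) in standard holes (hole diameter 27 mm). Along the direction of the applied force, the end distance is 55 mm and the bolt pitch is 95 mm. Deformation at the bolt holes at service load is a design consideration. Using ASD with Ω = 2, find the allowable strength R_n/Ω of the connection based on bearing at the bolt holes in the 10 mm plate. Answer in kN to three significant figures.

Per bolt r_n = 1.2 l_c t F_u ≤ 2.4 d t F_u; upper limit = 2.4 × 24 × 10 × 400 / 1000 = 230.4 kN.
Edge bolt: l_c = 55 − 27/2 = 41.5 mm → 1.2 × 41.5 × 10 × 400 / 1000 = 199.2 → r_n = 199.2 kN.
Interior bolts: l_c = 95 − 27 = 68 mm → 1.2 × 68 × 10 × 400 / 1000 = 326.4 → r_n = 230.4 kN.
R_n = 2 × 199.2 + 2 × 230.4 = 859.2 kN.
Allowable strength R_n/Ω = 859.2 / 2 = 430 kN.

430 kN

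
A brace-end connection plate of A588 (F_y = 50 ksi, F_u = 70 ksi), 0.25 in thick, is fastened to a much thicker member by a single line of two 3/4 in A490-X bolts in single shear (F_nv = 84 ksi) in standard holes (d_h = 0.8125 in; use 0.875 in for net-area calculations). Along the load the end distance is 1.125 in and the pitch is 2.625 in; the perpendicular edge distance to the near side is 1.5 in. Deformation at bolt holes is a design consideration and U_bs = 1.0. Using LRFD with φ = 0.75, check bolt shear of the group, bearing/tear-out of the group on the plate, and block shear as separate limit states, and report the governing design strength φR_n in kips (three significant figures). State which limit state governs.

Bolt shear: A_b = π·0.75²/4 = 0.4418 in²; R_n = 84 × 0.4418 × 2 × 1 = 74.22 kips → 0.75 × 74.22 = 55.7 kips.
Bearing: edge l_c = 0.7188, r_n = 15.09 kips; interior l_c = 1.812, r_n = 31.5 kips; R_n = 15.09 + 1·31.5 = 46.59 kips → 34.9 kips.
Block shear: A_gv = 0.9375, A_nv = 0.6094, A_nt = 0.2656 in²; R_n = min(0.6F_uA_nv, 0.6F_yA_gv) + U_bs·F_u·A_nt = 44.19 kips → 33.1 kips.
Block shear governs: 33.1 kips.

33.1 kips (block shear governs)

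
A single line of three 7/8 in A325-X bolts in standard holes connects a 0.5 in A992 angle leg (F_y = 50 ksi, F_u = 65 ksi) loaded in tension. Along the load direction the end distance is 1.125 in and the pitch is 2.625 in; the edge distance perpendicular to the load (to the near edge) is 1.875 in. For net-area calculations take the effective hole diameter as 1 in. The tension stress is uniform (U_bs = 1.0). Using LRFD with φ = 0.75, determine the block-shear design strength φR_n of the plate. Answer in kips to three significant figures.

Shear plane L_v = 1.125 + 2·2.625 = 6.375 in; A_gv = 6.375 × 0.5 = 3.188 in².
A_nv = (6.375 − 2.5·1) × 0.5 = 1.938 in².
A_nt = (1.875 − 0.5·1) × 0.5 = 0.6875 in².
0.6 F_u A_nv = 75.56 kips; 0.6 F_y A_gv = 95.62 kips → shear rupture governs the shear term.
R_n = 75.56 + 1.0 × 65 × 0.6875 = 120.2 kips.
Design strength φR_n = 0.75 × 120.2 = 90.2 kips.

90.2 kips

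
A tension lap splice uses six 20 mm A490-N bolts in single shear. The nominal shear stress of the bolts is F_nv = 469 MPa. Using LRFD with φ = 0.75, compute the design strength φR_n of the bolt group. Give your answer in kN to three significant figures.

663 kN

A_b = π × 20² / 4 = 314.2 mm².
R_n = F_nv · A_b · n · n_s = 469 × 314.2 × 6 × 1 / 1000 = 884 kN.
Design strength φR_n = 0.75 × 884 = 663 kN.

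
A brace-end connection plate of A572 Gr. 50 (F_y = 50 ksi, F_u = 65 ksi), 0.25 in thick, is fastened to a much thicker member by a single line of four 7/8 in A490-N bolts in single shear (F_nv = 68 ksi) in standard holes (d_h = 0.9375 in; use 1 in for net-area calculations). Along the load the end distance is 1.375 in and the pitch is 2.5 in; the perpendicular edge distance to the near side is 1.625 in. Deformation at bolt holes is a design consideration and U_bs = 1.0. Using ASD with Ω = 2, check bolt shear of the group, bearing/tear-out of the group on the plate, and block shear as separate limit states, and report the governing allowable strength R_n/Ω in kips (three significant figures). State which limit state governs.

Bolt shear: A_b = π·0.875²/4 = 0.6013 in²; R_n = 68 × 0.6013 × 4 × 1 = 163.6 kips → 163.6 / 2 = 81.8 kips.
Bearing: edge l_c = 0.9062, r_n = 17.67 kips; interior l_c = 1.562, r_n = 30.47 kips; R_n = 17.67 + 3·30.47 = 109.1 kips → 54.5 kips.
Block shear: A_gv = 2.219, A_nv = 1.344, A_nt = 0.2812 in²; R_n = min(0.6F_uA_nv, 0.6F_yA_gv) + U_bs·F_u·A_nt = 70.69 kips → 35.3 kips.
Block shear governs: 35.3 kips.

35.3 kips (block shear governs)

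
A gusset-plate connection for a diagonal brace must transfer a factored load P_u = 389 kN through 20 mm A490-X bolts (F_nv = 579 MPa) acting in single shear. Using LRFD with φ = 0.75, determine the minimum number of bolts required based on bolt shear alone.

A_b = π·20²/4 = 314.2 mm².
Per-bolt design strength φR_n = 0.75 × 579 × 314.2 × 1 / 1000 = 136.4 kN.
n ≥ 389 / 136.4 = 2.851 → use 3 bolts.

3 bolts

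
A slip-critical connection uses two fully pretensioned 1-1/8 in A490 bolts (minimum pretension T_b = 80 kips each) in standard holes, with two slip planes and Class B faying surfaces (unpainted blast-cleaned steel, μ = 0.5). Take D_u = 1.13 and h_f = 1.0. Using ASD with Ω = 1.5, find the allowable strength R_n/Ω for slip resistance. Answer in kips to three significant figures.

R_n = μ · D_u · h_f · T_b · n_s · n_b = 0.5 × 1.13 × 1.0 × 80 × 2 × 2 = 180.8 kips.
Allowable strength R_n/Ω = 180.8 / 1.5 = 121 kips.

121 kips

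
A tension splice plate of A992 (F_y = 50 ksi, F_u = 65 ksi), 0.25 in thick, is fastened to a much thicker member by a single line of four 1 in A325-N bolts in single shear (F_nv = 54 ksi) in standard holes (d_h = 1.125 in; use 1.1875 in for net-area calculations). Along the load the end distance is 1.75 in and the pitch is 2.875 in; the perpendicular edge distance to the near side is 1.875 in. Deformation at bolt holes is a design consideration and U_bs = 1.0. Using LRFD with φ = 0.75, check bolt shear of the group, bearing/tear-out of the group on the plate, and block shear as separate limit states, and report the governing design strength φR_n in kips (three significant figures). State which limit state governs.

61.1 kips (block shear governs)

Bolt shear: A_b = π·1²/4 = 0.7854 in²; R_n = 54 × 0.7854 × 4 × 1 = 169.6 kips → 0.75 × 169.6 = 127 kips.
Bearing: edge l_c = 1.188, r_n = 23.16 kips; interior l_c = 1.75, r_n = 34.12 kips; R_n = 23.16 + 3·34.12 = 125.5 kips → 94.1 kips.
Block shear: A_gv = 2.594, A_nv = 1.555, A_nt = 0.3203 in²; R_n = min(0.6F_uA_nv, 0.6F_yA_gv) + U_bs·F_u·A_nt = 81.45 kips → 61.1 kips.
Block shear governs: 61.1 kips.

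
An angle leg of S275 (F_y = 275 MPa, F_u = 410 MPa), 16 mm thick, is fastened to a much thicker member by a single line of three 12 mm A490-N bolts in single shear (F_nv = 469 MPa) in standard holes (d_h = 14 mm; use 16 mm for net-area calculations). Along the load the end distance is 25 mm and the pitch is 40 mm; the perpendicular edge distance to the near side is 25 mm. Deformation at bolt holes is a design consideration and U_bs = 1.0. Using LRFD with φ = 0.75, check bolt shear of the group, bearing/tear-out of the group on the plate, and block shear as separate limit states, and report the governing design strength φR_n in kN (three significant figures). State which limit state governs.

Bolt shear: A_b = π·12²/4 = 113.1 mm²; R_n = 469 × 113.1 × 3 × 1 / 1000 = 159.1 kN → 0.75 × 159.1 = 119 kN.
Bearing: edge l_c = 18, r_n = 141.7 kN; interior l_c = 26, r_n = 188.9 kN; R_n = 141.7 + 2·188.9 = 519.6 kN → 390 kN.
Block shear: A_gv = 1680, A_nv = 1040, A_nt = 272 mm²; R_n = min(0.6F_uA_nv, 0.6F_yA_gv) + U_bs·F_u·A_nt = 367.4 kN → 276 kN.
Bolt shear governs: 119 kN.

119 kN (bolt shear governs)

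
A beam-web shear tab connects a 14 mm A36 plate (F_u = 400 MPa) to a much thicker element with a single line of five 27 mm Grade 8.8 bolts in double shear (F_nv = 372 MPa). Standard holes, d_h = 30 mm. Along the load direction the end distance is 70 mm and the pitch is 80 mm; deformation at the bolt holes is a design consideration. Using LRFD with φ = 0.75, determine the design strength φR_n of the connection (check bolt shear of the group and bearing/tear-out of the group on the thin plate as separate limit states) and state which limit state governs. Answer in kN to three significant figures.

Bolt shear: A_b = π·27²/4 = 572.6 mm²; R_n = 372 × 572.6 × 5 × 2 / 1000 = 2130 kN → 0.75 × 2130 = 1600 kN.
Bearing (1.2 l_c t F_u ≤ 2.4 d t F_u): upper limit = 2.4·27·14·400 / 1000 = 362.9 kN.
  Edge l_c = 70 − 30/2 = 55 → r_n = 362.9 kN; interior l_c = 80 − 30 = 50 → r_n = 336 kN.
  R_n,bearing = 1·362.9 + 4·336 = 1707 kN → 0.75 × 1707 = 1280 kN.
Bearing governs: 1280 kN.

1280 kN (bearing governs)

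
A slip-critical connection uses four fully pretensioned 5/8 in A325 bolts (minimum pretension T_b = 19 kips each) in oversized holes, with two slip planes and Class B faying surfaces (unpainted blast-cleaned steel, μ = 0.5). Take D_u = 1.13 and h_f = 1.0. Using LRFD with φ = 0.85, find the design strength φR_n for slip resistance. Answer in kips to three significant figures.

73 kips

R_n = μ · D_u · h_f · T_b · n_s · n_b = 0.5 × 1.13 × 1.0 × 19 × 2 × 4 = 85.88 kips.
Design strength φR_n = 0.85 × 85.88 = 73 kips.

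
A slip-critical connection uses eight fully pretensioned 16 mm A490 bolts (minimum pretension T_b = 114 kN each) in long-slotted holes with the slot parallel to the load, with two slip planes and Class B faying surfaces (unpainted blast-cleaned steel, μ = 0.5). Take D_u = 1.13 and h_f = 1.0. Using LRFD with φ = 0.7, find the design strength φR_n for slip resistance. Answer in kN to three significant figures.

721 kN

R_n = μ · D_u · h_f · T_b · n_s · n_b = 0.5 × 1.13 × 1.0 × 114 × 2 × 8 = 1031 kN.
Design strength φR_n = 0.7 × 1031 = 721 kN.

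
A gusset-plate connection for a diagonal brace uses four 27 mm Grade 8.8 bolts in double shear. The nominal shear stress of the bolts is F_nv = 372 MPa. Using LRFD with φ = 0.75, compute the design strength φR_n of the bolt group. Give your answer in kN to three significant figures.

A_b = π × 27² / 4 = 572.6 mm².
R_n = F_nv · A_b · n · n_s = 372 × 572.6 × 4 × 2 / 1000 = 1704 kN.
Design strength φR_n = 0.75 × 1704 = 1280 kN.

1280 kN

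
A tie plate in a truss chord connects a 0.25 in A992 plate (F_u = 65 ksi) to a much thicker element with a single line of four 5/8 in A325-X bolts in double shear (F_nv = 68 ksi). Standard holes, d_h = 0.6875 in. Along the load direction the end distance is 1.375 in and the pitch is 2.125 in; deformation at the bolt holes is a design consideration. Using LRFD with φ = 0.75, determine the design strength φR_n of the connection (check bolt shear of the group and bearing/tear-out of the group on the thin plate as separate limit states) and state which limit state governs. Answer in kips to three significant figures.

69.9 kips (bearing governs)

Bolt shear: A_b = π·0.625²/4 = 0.3068 in²; R_n = 68 × 0.3068 × 4 × 2 = 166.9 kips → 0.75 × 166.9 = 125 kips.
Bearing (1.2 l_c t F_u ≤ 2.4 d t F_u): upper limit = 2.4·0.625·0.25·65 = 24.38 kips.
  Edge l_c = 1.375 − 0.6875/2 = 1.031 → r_n = 20.11 kips; interior l_c = 2.125 − 0.6875 = 1.438 → r_n = 24.38 kips.
  R_n,bearing = 1·20.11 + 3·24.38 = 93.23 kips → 0.75 × 93.23 = 69.9 kips.
Bearing governs: 69.9 kips.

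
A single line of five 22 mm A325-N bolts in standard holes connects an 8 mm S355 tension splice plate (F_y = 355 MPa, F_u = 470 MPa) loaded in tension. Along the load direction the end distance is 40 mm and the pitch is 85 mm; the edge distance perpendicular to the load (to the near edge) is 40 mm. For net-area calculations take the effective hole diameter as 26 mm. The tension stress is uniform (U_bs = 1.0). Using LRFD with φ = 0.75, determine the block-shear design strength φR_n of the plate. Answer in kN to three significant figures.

Shear plane L_v = 40 + 4·85 = 380 mm; A_gv = 380 × 8 = 3040 mm².
A_nv = (380 − 4.5·26) × 8 = 2104 mm².
A_nt = (40 − 0.5·26) × 8 = 216 mm².
0.6 F_u A_nv = 593.3 kN; 0.6 F_y A_gv = 647.5 kN → shear rupture governs the shear term.
R_n = 593.3 + 1.0 × 470 × 216 / 1000 = 694.8 kN.
Design strength φR_n = 0.75 × 694.8 = 521 kN.

521 kN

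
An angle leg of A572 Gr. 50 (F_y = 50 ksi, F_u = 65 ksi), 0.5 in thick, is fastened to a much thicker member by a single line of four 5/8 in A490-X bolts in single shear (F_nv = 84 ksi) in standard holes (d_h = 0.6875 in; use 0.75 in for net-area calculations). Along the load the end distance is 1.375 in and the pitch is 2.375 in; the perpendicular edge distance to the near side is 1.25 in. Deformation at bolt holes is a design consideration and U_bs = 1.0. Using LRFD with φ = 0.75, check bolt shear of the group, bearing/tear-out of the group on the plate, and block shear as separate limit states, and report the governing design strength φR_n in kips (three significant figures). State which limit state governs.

77.3 kips (bolt shear governs)

Bolt shear: A_b = π·0.625²/4 = 0.3068 in²; R_n = 84 × 0.3068 × 4 × 1 = 103.1 kips → 0.75 × 103.1 = 77.3 kips.
Bearing: edge l_c = 1.031, r_n = 40.22 kips; interior l_c = 1.688, r_n = 48.75 kips; R_n = 40.22 + 3·48.75 = 186.5 kips → 140 kips.
Block shear: A_gv = 4.25, A_nv = 2.938, A_nt = 0.4375 in²; R_n = min(0.6F_uA_nv, 0.6F_yA_gv) + U_bs·F_u·A_nt = 143 kips → 107 kips.
Bolt shear governs: 77.3 kips.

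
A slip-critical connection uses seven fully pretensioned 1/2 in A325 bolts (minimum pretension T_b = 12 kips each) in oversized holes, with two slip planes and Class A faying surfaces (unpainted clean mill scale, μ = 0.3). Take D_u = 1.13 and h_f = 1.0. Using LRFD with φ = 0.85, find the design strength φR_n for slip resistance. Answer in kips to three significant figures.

R_n = μ · D_u · h_f · T_b · n_s · n_b = 0.3 × 1.13 × 1.0 × 12 × 2 × 7 = 56.95 kips.
Design strength φR_n = 0.85 × 56.95 = 48.4 kips.

48.4 kips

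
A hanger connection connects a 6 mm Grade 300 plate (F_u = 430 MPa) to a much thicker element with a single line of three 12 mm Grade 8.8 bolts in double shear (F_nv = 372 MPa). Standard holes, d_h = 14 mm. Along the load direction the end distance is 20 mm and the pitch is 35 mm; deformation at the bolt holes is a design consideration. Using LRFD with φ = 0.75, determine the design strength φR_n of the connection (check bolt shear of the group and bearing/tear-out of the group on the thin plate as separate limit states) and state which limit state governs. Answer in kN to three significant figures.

Bolt shear: A_b = π·12²/4 = 113.1 mm²; R_n = 372 × 113.1 × 3 × 2 / 1000 = 252.4 kN → 0.75 × 252.4 = 189 kN.
Bearing (1.2 l_c t F_u ≤ 2.4 d t F_u): upper limit = 2.4·12·6·430 / 1000 = 74.3 kN.
  Edge l_c = 20 − 14/2 = 13 → r_n = 40.25 kN; interior l_c = 35 − 14 = 21 → r_n = 65.02 kN.
  R_n,bearing = 1·40.25 + 2·65.02 = 170.3 kN → 0.75 × 170.3 = 128 kN.
Bearing governs: 128 kN.

128 kN (bearing governs)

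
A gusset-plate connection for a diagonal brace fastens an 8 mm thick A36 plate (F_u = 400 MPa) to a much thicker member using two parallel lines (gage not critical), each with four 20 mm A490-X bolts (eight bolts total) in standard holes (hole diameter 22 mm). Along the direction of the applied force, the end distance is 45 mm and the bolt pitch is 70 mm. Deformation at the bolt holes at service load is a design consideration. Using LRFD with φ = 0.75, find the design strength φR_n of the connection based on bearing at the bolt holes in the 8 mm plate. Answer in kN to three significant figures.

887 kN

Per bolt r_n = 1.2 l_c t F_u ≤ 2.4 d t F_u; upper limit = 2.4 × 20 × 8 × 400 / 1000 = 153.6 kN.
Edge bolt: l_c = 45 − 22/2 = 34 mm → 1.2 × 34 × 8 × 400 / 1000 = 130.6 → r_n = 130.6 kN.
Interior bolts: l_c = 70 − 22 = 48 mm → 1.2 × 48 × 8 × 400 / 1000 = 184.3 → r_n = 153.6 kN.
R_n = 2 × 130.6 + 6 × 153.6 = 1183 kN.
Design strength φR_n = 0.75 × 1183 = 887 kN.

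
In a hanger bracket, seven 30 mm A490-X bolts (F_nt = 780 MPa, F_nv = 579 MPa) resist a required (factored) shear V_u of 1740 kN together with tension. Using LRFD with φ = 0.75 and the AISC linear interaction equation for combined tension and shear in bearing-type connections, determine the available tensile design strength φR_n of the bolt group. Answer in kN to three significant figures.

A_b = π·30²/4 = 706.9 mm²; f_rv = 1740 × 1000 / (7 × 706.9) = 351.7 MPa.
F'_nt = 1.3 F_nt − (F_nt / φF_nv) f_rv = 1.3·780 − (780/(0.75·579))·351.7 = 382.4 MPa, capped at F_nt → F'_nt = 382.4 MPa.
R_n = F'_nt · A_b · n = 382.4 × 706.9 × 7 / 1000 = 1892 kN.
Design strength φR_n = 0.75 × 1892 = 1420 kN.

1420 kN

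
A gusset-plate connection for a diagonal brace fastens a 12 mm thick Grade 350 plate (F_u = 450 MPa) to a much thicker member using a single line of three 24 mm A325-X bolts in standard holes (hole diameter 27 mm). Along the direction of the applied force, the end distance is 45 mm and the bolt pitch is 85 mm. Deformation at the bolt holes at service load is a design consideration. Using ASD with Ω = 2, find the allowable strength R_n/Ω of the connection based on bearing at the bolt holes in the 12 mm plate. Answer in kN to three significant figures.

Per bolt r_n = 1.2 l_c t F_u ≤ 2.4 d t F_u; upper limit = 2.4 × 24 × 12 × 450 / 1000 = 311 kN.
Edge bolt: l_c = 45 − 27/2 = 31.5 mm → 1.2 × 31.5 × 12 × 450 / 1000 = 204.1 → r_n = 204.1 kN.
Interior bolts: l_c = 85 − 27 = 58 mm → 1.2 × 58 × 12 × 450 / 1000 = 375.8 → r_n = 311 kN.
R_n = 1 × 204.1 + 2 × 311 = 826.2 kN.
Allowable strength R_n/Ω = 826.2 / 2 = 413 kN.

413 kN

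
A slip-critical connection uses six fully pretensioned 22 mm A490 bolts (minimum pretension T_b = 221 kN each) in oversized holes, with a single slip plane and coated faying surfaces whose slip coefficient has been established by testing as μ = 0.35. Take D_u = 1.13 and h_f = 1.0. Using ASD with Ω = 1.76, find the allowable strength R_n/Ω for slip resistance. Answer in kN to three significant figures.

R_n = μ · D_u · h_f · T_b · n_s · n_b = 0.35 × 1.13 × 1.0 × 221 × 1 × 6 = 524.4 kN.
Allowable strength R_n/Ω = 524.4 / 1.76 = 298 kN.

298 kN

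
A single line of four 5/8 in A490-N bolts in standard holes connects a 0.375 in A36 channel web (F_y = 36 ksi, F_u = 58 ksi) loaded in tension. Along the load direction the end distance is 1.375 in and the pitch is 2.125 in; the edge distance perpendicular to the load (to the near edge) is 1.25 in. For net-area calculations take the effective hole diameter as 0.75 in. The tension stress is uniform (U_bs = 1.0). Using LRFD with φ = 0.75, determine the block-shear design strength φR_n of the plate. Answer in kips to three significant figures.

Shear plane L_v = 1.375 + 3·2.125 = 7.75 in; A_gv = 7.75 × 0.375 = 2.906 in².
A_nv = (7.75 − 3.5·0.75) × 0.375 = 1.922 in².
A_nt = (1.25 − 0.5·0.75) × 0.375 = 0.3281 in².
0.6 F_u A_nv = 66.88 kips; 0.6 F_y A_gv = 62.77 kips → shear yielding governs the shear term.
R_n = 62.77 + 1.0 × 58 × 0.3281 = 81.81 kips.
Design strength φR_n = 0.75 × 81.81 = 61.4 kips.

61.4 kips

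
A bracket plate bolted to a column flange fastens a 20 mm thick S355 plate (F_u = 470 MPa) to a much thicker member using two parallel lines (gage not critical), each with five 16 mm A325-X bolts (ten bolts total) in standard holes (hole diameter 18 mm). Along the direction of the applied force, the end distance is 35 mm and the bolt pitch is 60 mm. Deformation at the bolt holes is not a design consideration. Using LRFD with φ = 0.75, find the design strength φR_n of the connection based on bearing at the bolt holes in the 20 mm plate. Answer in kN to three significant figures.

3260 kN

Per bolt r_n = 1.5 l_c t F_u ≤ 3.0 d t F_u; upper limit = 3.0 × 16 × 20 × 470 / 1000 = 451.2 kN.
Edge bolt: l_c = 35 − 18/2 = 26 mm → 1.5 × 26 × 20 × 470 / 1000 = 366.6 → r_n = 366.6 kN.
Interior bolts: l_c = 60 − 18 = 42 mm → 1.5 × 42 × 20 × 470 / 1000 = 592.2 → r_n = 451.2 kN.
R_n = 2 × 366.6 + 8 × 451.2 = 4343 kN.
Design strength φR_n = 0.75 × 4343 = 3260 kN.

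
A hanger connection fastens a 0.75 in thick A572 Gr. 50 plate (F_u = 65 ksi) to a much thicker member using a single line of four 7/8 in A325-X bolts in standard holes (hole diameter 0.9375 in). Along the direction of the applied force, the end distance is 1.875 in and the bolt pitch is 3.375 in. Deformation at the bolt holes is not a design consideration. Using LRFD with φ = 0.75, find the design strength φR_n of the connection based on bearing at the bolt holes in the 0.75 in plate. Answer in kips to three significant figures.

365 kips

Per bolt r_n = 1.5 l_c t F_u ≤ 3.0 d t F_u; upper limit = 3.0 × 0.875 × 0.75 × 65 = 128 kips.
Edge bolt: l_c = 1.875 − 0.9375/2 = 1.406 in → 1.5 × 1.406 × 0.75 × 65 = 102.8 → r_n = 102.8 kips.
Interior bolts: l_c = 3.375 − 0.9375 = 2.438 in → 1.5 × 2.438 × 0.75 × 65 = 178.2 → r_n = 128 kips.
R_n = 1 × 102.8 + 3 × 128 = 486.7 kips.
Design strength φR_n = 0.75 × 486.7 = 365 kips.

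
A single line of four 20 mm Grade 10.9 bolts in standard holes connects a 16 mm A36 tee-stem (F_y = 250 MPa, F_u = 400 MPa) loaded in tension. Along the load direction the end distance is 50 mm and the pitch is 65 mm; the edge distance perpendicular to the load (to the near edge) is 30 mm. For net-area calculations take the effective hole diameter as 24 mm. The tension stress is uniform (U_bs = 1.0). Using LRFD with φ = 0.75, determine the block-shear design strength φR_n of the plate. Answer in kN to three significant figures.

527 kN

Shear plane L_v = 50 + 3·65 = 245 mm; A_gv = 245 × 16 = 3920 mm².
A_nv = (245 − 3.5·24) × 16 = 2576 mm².
A_nt = (30 − 0.5·24) × 16 = 288 mm².
0.6 F_u A_nv = 618.2 kN; 0.6 F_y A_gv = 588 kN → shear yielding governs the shear term.
R_n = 588 + 1.0 × 400 × 288 / 1000 = 703.2 kN.
Design strength φR_n = 0.75 × 703.2 = 527 kN.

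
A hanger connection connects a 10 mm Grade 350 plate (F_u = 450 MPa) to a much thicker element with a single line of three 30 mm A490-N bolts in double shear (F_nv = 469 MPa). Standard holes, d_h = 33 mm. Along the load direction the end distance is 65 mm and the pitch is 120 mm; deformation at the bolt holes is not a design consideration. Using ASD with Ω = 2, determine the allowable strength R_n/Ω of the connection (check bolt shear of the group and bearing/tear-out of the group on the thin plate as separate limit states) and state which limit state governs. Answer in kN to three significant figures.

Bolt shear: A_b = π·30²/4 = 706.9 mm²; R_n = 469 × 706.9 × 3 × 2 / 1000 = 1989 kN → 1989 / 2 = 995 kN.
Bearing (1.5 l_c t F_u ≤ 3.0 d t F_u): upper limit = 3.0·30·10·450 / 1000 = 405 kN.
  Edge l_c = 65 − 33/2 = 48.5 → r_n = 327.4 kN; interior l_c = 120 − 33 = 87 → r_n = 405 kN.
  R_n,bearing = 1·327.4 + 2·405 = 1137 kN → 1137 / 2 = 569 kN.
Bearing governs: 569 kN.

569 kN (bearing governs)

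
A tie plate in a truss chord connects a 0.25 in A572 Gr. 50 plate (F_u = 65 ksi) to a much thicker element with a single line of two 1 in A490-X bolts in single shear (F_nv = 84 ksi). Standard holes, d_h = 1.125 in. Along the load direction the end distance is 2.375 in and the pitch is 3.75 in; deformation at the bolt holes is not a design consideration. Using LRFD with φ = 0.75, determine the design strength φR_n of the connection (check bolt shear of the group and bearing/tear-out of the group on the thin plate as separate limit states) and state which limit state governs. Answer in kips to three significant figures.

Bolt shear: A_b = π·1²/4 = 0.7854 in²; R_n = 84 × 0.7854 × 2 × 1 = 131.9 kips → 0.75 × 131.9 = 99 kips.
Bearing (1.5 l_c t F_u ≤ 3.0 d t F_u): upper limit = 3.0·1·0.25·65 = 48.75 kips.
  Edge l_c = 2.375 − 1.125/2 = 1.812 → r_n = 44.18 kips; interior l_c = 3.75 − 1.125 = 2.625 → r_n = 48.75 kips.
  R_n,bearing = 1·44.18 + 1·48.75 = 92.93 kips → 0.75 × 92.93 = 69.7 kips.
Bearing governs: 69.7 kips.

69.7 kips (bearing governs)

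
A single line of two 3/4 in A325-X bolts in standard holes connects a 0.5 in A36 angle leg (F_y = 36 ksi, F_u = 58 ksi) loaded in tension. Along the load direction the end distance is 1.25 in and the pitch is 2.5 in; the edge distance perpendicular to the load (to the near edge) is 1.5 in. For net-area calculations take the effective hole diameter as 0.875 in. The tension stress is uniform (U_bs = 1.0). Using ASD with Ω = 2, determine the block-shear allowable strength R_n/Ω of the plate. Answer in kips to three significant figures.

35.7 kips

Shear plane L_v = 1.25 + 1·2.5 = 3.75 in; A_gv = 3.75 × 0.5 = 1.875 in².
A_nv = (3.75 − 1.5·0.875) × 0.5 = 1.219 in².
A_nt = (1.5 − 0.5·0.875) × 0.5 = 0.5312 in².
0.6 F_u A_nv = 42.41 kips; 0.6 F_y A_gv = 40.5 kips → shear yielding governs the shear term.
R_n = 40.5 + 1.0 × 58 × 0.5312 = 71.31 kips.
Allowable strength R_n/Ω = 71.31 / 2 = 35.7 kips.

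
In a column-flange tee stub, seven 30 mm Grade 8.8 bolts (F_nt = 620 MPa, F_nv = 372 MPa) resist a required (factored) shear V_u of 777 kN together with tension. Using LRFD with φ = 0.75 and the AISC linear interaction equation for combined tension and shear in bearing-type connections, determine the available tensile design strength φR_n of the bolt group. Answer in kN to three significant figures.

A_b = π·30²/4 = 706.9 mm²; f_rv = 777 × 1000 / (7 × 706.9) = 157 MPa.
F'_nt = 1.3 F_nt − (F_nt / φF_nv) f_rv = 1.3·620 − (620/(0.75·372))·157 = 457 MPa, capped at F_nt → F'_nt = 457 MPa.
R_n = F'_nt · A_b · n = 457 × 706.9 × 7 / 1000 = 2261 kN.
Design strength φR_n = 0.75 × 2261 = 1700 kN.

1700 kN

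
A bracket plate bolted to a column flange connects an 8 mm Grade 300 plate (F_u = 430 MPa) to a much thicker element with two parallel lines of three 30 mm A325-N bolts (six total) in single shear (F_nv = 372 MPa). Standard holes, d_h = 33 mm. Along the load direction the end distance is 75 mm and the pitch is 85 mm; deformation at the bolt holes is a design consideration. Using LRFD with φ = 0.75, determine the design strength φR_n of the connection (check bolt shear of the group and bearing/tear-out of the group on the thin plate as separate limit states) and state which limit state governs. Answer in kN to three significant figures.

Bolt shear: A_b = π·30²/4 = 706.9 mm²; R_n = 372 × 706.9 × 6 × 1 / 1000 = 1578 kN → 0.75 × 1578 = 1180 kN.
Bearing (1.2 l_c t F_u ≤ 2.4 d t F_u): upper limit = 2.4·30·8·430 / 1000 = 247.7 kN.
  Edge l_c = 75 − 33/2 = 58.5 → r_n = 241.5 kN; interior l_c = 85 − 33 = 52 → r_n = 214.7 kN.
  R_n,bearing = 2·241.5 + 4·214.7 = 1342 kN → 0.75 × 1342 = 1010 kN.
Bearing governs: 1010 kN.

1010 kN (bearing governs)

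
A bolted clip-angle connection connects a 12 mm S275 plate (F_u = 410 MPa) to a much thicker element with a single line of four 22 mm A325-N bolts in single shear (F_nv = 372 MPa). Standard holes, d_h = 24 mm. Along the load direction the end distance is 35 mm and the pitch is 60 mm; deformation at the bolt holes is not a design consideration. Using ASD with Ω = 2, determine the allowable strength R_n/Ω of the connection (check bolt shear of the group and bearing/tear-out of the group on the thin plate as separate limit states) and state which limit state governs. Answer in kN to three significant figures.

283 kN (bolt shear governs)

Bolt shear: A_b = π·22²/4 = 380.1 mm²; R_n = 372 × 380.1 × 4 × 1 / 1000 = 565.6 kN → 565.6 / 2 = 283 kN.
Bearing (1.5 l_c t F_u ≤ 3.0 d t F_u): upper limit = 3.0·22·12·410 / 1000 = 324.7 kN.
  Edge l_c = 35 − 24/2 = 23 → r_n = 169.7 kN; interior l_c = 60 − 24 = 36 → r_n = 265.7 kN.
  R_n,bearing = 1·169.7 + 3·265.7 = 966.8 kN → 966.8 / 2 = 483 kN.
Bolt shear governs: 283 kN.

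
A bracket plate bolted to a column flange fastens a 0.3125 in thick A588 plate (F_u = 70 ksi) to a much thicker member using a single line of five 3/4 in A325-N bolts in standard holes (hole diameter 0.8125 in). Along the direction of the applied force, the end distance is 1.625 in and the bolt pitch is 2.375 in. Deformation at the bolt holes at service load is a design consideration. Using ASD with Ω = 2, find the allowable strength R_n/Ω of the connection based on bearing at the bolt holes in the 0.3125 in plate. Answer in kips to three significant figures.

Per bolt r_n = 1.2 l_c t F_u ≤ 2.4 d t F_u; upper limit = 2.4 × 0.75 × 0.3125 × 70 = 39.38 kips.
Edge bolt: l_c = 1.625 − 0.8125/2 = 1.219 in → 1.2 × 1.219 × 0.3125 × 70 = 31.99 → r_n = 31.99 kips.
Interior bolts: l_c = 2.375 − 0.8125 = 1.562 in → 1.2 × 1.562 × 0.3125 × 70 = 41.02 → r_n = 39.38 kips.
R_n = 1 × 31.99 + 4 × 39.38 = 189.5 kips.
Allowable strength R_n/Ω = 189.5 / 2 = 94.7 kips.

94.7 kips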